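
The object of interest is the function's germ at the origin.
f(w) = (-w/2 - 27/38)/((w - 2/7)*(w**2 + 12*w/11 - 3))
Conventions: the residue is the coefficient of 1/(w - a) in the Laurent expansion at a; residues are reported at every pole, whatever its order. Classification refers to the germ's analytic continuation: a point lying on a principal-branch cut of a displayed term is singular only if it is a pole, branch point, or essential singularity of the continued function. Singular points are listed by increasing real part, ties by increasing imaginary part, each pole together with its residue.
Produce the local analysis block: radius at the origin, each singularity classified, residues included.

Radius of convergence at 0: 2/7.
At -6/11 - (1/11)*sqrt(399): a pole of order 1; residue -17479/106780 + (21593/2028820)*sqrt(399).
At 2/7: a pole of order 1; residue 17479/53390.
At -6/11 + (1/11)*sqrt(399): a pole of order 1; residue -17479/106780 - (21593/2028820)*sqrt(399).

Denominator factor (w**2 + 12*w/11 - 3): discriminant 1596/121, real irrational roots -6/11 + (1/11)*sqrt(399) and -6/11 - (1/11)*sqrt(399); poles of order 1, moduli -6/11 + (1/11)*sqrt(399) and 6/11 + (1/11)*sqrt(399).
Denominator factor (w - 2/7): pole of order 1 at 2/7, modulus 2/7.
The radius of convergence is the smallest modulus among the singular points: 2/7.
The factor w**2 + 12*w/11 - 3 splits as (w - a)(w - a') with a = -6/11 - (1/11)*sqrt(399), a' = -6/11 + (1/11)*sqrt(399). At the order-1 pole a set g(w) = (w - a)*f(w) = [(-w/2 - 27/38)/(w - 2/7)] / (w - a').
Simple pole: residue = g(a) at a = -6/11 - (1/11)*sqrt(399), which is -17479/106780 + (21593/2028820)*sqrt(399).
At the order-1 pole 2/7 set g(w) = (w - (2/7))*f(w) = (-w/2 - 27/38)/(w**2 + 12*w/11 - 3).
Simple pole: residue = g(a) at a = 2/7, which is 17479/53390.
The factor w**2 + 12*w/11 - 3 splits as (w - a)(w - a') with a = -6/11 + (1/11)*sqrt(399), a' = -6/11 - (1/11)*sqrt(399). At the order-1 pole a set g(w) = (w - a)*f(w) = [(-w/2 - 27/38)/(w - 2/7)] / (w - a').
Simple pole: residue = g(a) at a = -6/11 + (1/11)*sqrt(399), which is -17479/106780 - (21593/2028820)*sqrt(399).
List the singular points by increasing real part (a conjugate pair: the negative imaginary part first).


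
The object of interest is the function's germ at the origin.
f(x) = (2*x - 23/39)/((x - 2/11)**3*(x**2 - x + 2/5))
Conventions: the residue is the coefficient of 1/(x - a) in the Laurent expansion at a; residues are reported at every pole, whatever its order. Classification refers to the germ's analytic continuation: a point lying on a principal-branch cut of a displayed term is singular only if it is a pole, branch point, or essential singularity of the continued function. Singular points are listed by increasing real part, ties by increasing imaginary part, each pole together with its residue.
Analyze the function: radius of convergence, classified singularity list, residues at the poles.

Radius of convergence at 0: 2/11.
At 2/11: a pole of order 3; residue 820461675/45653504.
At (1/2) - ((1/10)*sqrt(15))*i: a pole of order 1; residue (-820461675/91307008) + ((10188805/821763072)*sqrt(15))*i.
At (1/2) + ((1/10)*sqrt(15))*i: a pole of order 1; residue (-820461675/91307008) - ((10188805/821763072)*sqrt(15))*i.

Denominator factor (x**2 - x + 2/5): discriminant -3/5, complex-conjugate roots (1/2) + ((1/10)*sqrt(15))*i and (1/2) - ((1/10)*sqrt(15))*i; poles of order 1, moduli (1/5)*sqrt(10) and (1/5)*sqrt(10).
Denominator factor (x - 2/11)^3: pole of order 3 at 2/11, modulus 2/11.
The radius of convergence is the smallest modulus among the singular points: 2/11.
At the order-3 pole 2/11 set g(x) = (x - (2/11))^3*f(x) = (2*x - 23/39)/(x**2 - x + 2/5).
Order-3 pole: residue = g''(a)/2; g''(2/11) = 820461675/22826752, so the residue is 820461675/45653504.
The factor x**2 - x + 2/5 splits as (x - a)(x - a') with a = (1/2) - ((1/10)*sqrt(15))*i, a' = (1/2) + ((1/10)*sqrt(15))*i. At the order-1 pole a set g(x) = (x - a)*f(x) = [(2*x - 23/39)/(x - 2/11)**3] / (x - a').
Simple pole: residue = g(a) at a = (1/2) - ((1/10)*sqrt(15))*i, which is (-820461675/91307008) + ((10188805/821763072)*sqrt(15))*i.
The factor x**2 - x + 2/5 splits as (x - a)(x - a') with a = (1/2) + ((1/10)*sqrt(15))*i, a' = (1/2) - ((1/10)*sqrt(15))*i. At the order-1 pole a set g(x) = (x - a)*f(x) = [(2*x - 23/39)/(x - 2/11)**3] / (x - a').
Simple pole: residue = g(a) at a = (1/2) + ((1/10)*sqrt(15))*i, which is (-820461675/91307008) - ((10188805/821763072)*sqrt(15))*i.
List the singular points by increasing real part (a conjugate pair: the negative imaginary part first).


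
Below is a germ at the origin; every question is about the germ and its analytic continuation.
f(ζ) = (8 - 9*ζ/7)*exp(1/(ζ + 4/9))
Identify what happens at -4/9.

The exponent 1/(ζ - (-4/9)) has a pole at -4/9, so exp(1/(ζ - (-4/9))) takes every nonzero value near it: an essential singularity (not a pole of any order).

The point is an essential singularity.


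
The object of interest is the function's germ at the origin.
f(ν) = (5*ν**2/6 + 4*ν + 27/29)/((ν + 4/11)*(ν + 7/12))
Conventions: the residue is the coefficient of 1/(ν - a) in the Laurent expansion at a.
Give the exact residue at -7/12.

The residue is 308341/60552.

At the order-1 pole -7/12 set g(ν) = (ν - (-7/12))*f(ν) = (5*ν**2/6 + 4*ν + 27/29)/(ν + 4/11).
Simple pole: residue = g(a) at a = -7/12, which is 308341/60552.


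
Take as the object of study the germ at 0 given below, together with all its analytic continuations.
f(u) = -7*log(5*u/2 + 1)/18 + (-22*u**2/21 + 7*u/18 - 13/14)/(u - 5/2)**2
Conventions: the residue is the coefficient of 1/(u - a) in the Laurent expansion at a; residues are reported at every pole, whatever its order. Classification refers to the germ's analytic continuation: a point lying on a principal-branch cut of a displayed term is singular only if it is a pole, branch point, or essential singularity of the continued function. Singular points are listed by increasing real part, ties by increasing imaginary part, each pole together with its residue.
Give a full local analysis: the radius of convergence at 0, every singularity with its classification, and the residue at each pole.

Denominator factor (u - 5/2)^2: pole of order 2 at 5/2, modulus 5/2.
Branch term (-7/18)*log(1 - u/(-2/5)): its argument vanishes at u = -2/5, a logarithmic branch point, modulus 2/5.
The radius of convergence is the smallest modulus among the singular points: 2/5.
The branch term is analytic at 5/2 and contributes nothing to the residue; only the rational part matters.
At the order-2 pole 5/2 set g(u) = (u - (5/2))^2*(rational part) = -22*u**2/21 + 7*u/18 - 13/14.
Order-2 pole: residue = g'(a); g'(5/2) = -611/126, so the residue is -611/126.
List the singular points by increasing real part (a conjugate pair: the negative imaginary part first).

Radius of convergence at 0: 2/5.
At -2/5: a logarithmic branch point.
At 5/2: a pole of order 2; residue -611/126.


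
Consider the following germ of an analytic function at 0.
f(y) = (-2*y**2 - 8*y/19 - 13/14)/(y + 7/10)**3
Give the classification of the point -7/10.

The point is a pole of order 3.

The denominator factor y + 7/10 vanishes at -7/10 and appears to the power 3; the numerator there equals -5366/3325, nonzero, and no other factor vanishes.
Hence a pole whose order is the multiplicity, 3.


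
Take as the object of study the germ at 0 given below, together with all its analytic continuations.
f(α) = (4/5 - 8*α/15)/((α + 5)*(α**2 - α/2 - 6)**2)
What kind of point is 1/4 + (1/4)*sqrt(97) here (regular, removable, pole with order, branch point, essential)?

The point is a pole of order 2.

The denominator factor α**2 - α/2 - 6 vanishes at 1/4 + (1/4)*sqrt(97) and appears to the power 2; the numerator there equals 2/3 - (2/15)*sqrt(97), nonzero, and no other factor vanishes.
Hence a pole whose order is the multiplicity, 2.


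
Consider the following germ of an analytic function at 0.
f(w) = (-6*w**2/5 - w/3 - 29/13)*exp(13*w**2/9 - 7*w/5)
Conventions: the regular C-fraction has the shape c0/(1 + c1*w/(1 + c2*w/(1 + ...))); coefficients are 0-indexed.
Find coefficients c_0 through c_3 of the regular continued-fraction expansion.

Taylor coefficients (expand at 0): a_0 = -29/13, a_1 = 544/195, a_2 = -35929/5850, a_3 = 280939/43875.
c0 = a_0 = -29/13. Peel one level at a time: if S = 1 + c*w/S' with S'(0) = 1, then c is the w-coefficient of S and S' = c*w/(S - 1).
S_1 = c0/f = 1 + (544/435)*w + (-150023/126150)*w^2 + ...; c1 = 544/435.
S_2 = c1*w/(S_1 - 1) = 1 + (150023/157760)*w + (75507753/29593600)*w^2 + ...; c2 = 150023/157760.
S_3 = c2*w/(S_2 - 1) = 1 + (-2189724837/816125120)*w + ...; c3 = -2189724837/816125120.

The regular C-fraction coefficients are [-29/13, 544/435, 150023/157760, -2189724837/816125120].


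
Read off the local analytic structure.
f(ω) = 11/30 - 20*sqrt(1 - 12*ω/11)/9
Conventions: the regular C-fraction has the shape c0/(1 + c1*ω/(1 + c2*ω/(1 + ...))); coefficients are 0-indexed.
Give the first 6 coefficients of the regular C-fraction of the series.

The regular C-fraction coefficients are [-167/90, 1200/1837, -1701/1837, -167/2079, -967/2079, -1701/10637].

Taylor coefficients (expand at 0): a_0 = -167/90, a_1 = 40/33, a_2 = 40/121, a_3 = 240/1331, a_4 = 1800/14641, a_5 = 15120/161051.
c0 = a_0 = -167/90. Peel one level at a time: if S = 1 + c*ω/S' with S'(0) = 1, then c is the ω-coefficient of S and S' = c*ω/(S - 1).
S_1 = c0/f = 1 + (1200/1837)*ω + (2041200/3374569)*ω^2 + ...; c1 = 1200/1837.
S_2 = c1*ω/(S_1 - 1) = 1 + (-1701/1837)*ω + (-9/121)*ω^2 + ...; c2 = -1701/1837.
S_3 = c2*ω/(S_2 - 1) = 1 + (-167/2079)*ω + (-161489/4322241)*ω^2 + ...; c3 = -167/2079.
S_4 = c3*ω/(S_3 - 1) = 1 + (-967/2079)*ω + (-9/121)*ω^2 + ...; c4 = -967/2079.
S_5 = c4*ω/(S_4 - 1) = 1 + (-1701/10637)*ω + ...; c5 = -1701/10637.


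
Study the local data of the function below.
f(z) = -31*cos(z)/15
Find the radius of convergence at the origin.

The factor cos(z) is entire and contributes no finite singular point.
The polynomial part has no poles.
No finite singular points: the Taylor series at 0 converges everywhere.

The radius of convergence is infinite.


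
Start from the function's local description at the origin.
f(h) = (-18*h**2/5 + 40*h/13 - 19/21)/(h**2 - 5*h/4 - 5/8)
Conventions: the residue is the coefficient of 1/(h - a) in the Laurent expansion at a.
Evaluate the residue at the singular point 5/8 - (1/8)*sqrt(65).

The factor h**2 - 5*h/4 - 5/8 splits as (h - a)(h - a') with a = 5/8 - (1/8)*sqrt(65), a' = 5/8 + (1/8)*sqrt(65). At the order-1 pole a set g(h) = (h - a)*f(h) = [-18*h**2/5 + 40*h/13 - 19/21] / (h - a').
Simple pole: residue = g(a) at a = 5/8 - (1/8)*sqrt(65), which is -37/52 + (3533/14196)*sqrt(65).

The residue is -37/52 + (3533/14196)*sqrt(65).


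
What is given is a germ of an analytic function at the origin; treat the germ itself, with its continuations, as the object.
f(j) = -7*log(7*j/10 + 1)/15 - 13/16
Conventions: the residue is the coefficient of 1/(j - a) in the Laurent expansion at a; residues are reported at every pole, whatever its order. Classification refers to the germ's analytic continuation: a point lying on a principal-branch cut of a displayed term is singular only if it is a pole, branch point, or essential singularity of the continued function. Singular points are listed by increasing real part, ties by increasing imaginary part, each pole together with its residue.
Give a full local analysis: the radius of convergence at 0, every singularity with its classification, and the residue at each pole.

Branch term (-7/15)*log(1 - j/(-10/7)): its argument vanishes at j = -10/7, a logarithmic branch point, modulus 10/7.
The radius of convergence is the smallest modulus among the singular points: 10/7.

Radius of convergence at 0: 10/7.
At -10/7: a logarithmic branch point.


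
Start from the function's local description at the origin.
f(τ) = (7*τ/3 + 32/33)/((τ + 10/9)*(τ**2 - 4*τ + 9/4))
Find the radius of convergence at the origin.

The radius of convergence is 2 - (1/2)*sqrt(7).

Denominator factor (τ + 10/9): pole of order 1 at -10/9, modulus 10/9.
Denominator factor (τ**2 - 4*τ + 9/4): discriminant 7, real irrational roots 2 + (1/2)*sqrt(7) and 2 - (1/2)*sqrt(7); poles of order 1, moduli 2 + (1/2)*sqrt(7) and 2 - (1/2)*sqrt(7).
The radius of convergence is the smallest modulus among the singular points: 2 - (1/2)*sqrt(7).


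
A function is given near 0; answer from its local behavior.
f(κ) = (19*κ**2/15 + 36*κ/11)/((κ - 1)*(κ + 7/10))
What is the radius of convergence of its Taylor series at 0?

The radius of convergence is 7/10.

Denominator factor (κ - 1): pole of order 1 at 1, modulus 1.
Denominator factor (κ + 7/10): pole of order 1 at -7/10, modulus 7/10.
The radius of convergence is the smallest modulus among the singular points: 7/10.


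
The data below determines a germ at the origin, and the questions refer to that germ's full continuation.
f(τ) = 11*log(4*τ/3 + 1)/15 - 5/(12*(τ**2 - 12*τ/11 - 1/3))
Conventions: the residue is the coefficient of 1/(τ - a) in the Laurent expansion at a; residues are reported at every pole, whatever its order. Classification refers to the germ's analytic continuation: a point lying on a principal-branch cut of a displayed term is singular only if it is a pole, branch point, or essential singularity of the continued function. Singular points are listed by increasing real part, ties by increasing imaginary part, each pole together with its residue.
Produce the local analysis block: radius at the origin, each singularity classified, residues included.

Radius of convergence at 0: -6/11 + (1/33)*sqrt(687).
At -3/4: a logarithmic branch point.
At 6/11 - (1/33)*sqrt(687): a pole of order 1; residue (55/5496)*sqrt(687).
At 6/11 + (1/33)*sqrt(687): a pole of order 1; residue -(55/5496)*sqrt(687).

Denominator factor (τ**2 - 12*τ/11 - 1/3): discriminant 916/363, real irrational roots 6/11 + (1/33)*sqrt(687) and 6/11 - (1/33)*sqrt(687); poles of order 1, moduli 6/11 + (1/33)*sqrt(687) and -6/11 + (1/33)*sqrt(687).
Branch term (11/15)*log(1 - τ/(-3/4)): its argument vanishes at τ = -3/4, a logarithmic branch point, modulus 3/4.
The radius of convergence is the smallest modulus among the singular points: -6/11 + (1/33)*sqrt(687).
The branch term is analytic at 6/11 - (1/33)*sqrt(687) and contributes nothing to the residue; only the rational part matters.
The factor τ**2 - 12*τ/11 - 1/3 splits as (τ - a)(τ - a') with a = 6/11 - (1/33)*sqrt(687), a' = 6/11 + (1/33)*sqrt(687). At the order-1 pole a set g(τ) = (τ - a)*(rational part) = [-5/12] / (τ - a').
Simple pole: residue = g(a) at a = 6/11 - (1/33)*sqrt(687), which is (55/5496)*sqrt(687).
The branch term is analytic at 6/11 + (1/33)*sqrt(687) and contributes nothing to the residue; only the rational part matters.
The factor τ**2 - 12*τ/11 - 1/3 splits as (τ - a)(τ - a') with a = 6/11 + (1/33)*sqrt(687), a' = 6/11 - (1/33)*sqrt(687). At the order-1 pole a set g(τ) = (τ - a)*(rational part) = [-5/12] / (τ - a').
Simple pole: residue = g(a) at a = 6/11 + (1/33)*sqrt(687), which is -(55/5496)*sqrt(687).
List the singular points by increasing real part (a conjugate pair: the negative imaginary part first).


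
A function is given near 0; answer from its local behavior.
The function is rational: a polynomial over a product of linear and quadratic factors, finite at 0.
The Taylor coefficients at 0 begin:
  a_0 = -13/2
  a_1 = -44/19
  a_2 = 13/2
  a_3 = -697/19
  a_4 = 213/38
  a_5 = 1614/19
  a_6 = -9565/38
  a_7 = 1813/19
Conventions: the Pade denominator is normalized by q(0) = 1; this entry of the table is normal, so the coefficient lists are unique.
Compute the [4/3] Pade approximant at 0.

Taylor coefficients needed (read off): a_0 = -13/2, a_1 = -44/19, a_2 = 13/2, a_3 = -697/19, a_4 = 213/38, a_5 = 1614/19, a_6 = -9565/38, a_7 = 1813/19.
Write the denominator as Q(τ) = 1 + q1*τ + q2*τ^2 + q3*τ^3. Requiring Q*f - P = O(τ^8) with deg P <= 4 kills the coefficients of τ^5..τ^7 in Q*f:
  τ^5: a_5 + q1*a_4 + q2*a_3 + q3*a_2 = 0, i.e. 1614/19 + (213/38)*q1 + (-697/19)*q2 + (13/2)*q3 = 0.
  τ^6: a_6 + q1*a_5 + q2*a_4 + q3*a_3 = 0, i.e. -9565/38 + (1614/19)*q1 + (213/38)*q2 + (-697/19)*q3 = 0.
  τ^7: a_7 + q1*a_6 + q2*a_5 + q3*a_4 = 0, i.e. 1813/19 + (-9565/38)*q1 + (1614/19)*q2 + (213/38)*q3 = 0.
Solving this linear system: q1 = 691308038/848968753, q2 = 1359834401/848968753, q3 = -4016642072/848968753.
The numerator is Q*f truncated at degree 4: P0 = a_0 = -13/2; P1 = a_1 + q1*a_0 = -122731167825/16130406307; P2 = a_2 + q1*a_1 + q2*a_0 = -93509461200/16130406307; P3 = a_3 + q1*a_2 + q2*a_1 + q3*a_0 = -70132095900/16130406307; P4 = a_4 + q1*a_3 + q2*a_2 + q3*a_1 = -46754730600/16130406307.

The Pade approximant has numerator coefficients [-13/2, -122731167825/16130406307, -93509461200/16130406307, -70132095900/16130406307, -46754730600/16130406307]; denominator coefficients [1, 691308038/848968753, 1359834401/848968753, -4016642072/848968753].


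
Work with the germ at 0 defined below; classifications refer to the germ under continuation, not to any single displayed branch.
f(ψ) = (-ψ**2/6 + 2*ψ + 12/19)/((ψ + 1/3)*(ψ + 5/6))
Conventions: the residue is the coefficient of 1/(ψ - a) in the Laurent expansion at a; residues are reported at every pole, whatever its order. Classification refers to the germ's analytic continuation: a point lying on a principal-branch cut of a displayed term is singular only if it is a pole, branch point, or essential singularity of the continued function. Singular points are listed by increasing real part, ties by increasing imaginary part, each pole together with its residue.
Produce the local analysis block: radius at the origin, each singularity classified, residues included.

Radius of convergence at 0: 1/3.
At -5/6: a pole of order 1; residue 4723/2052.
At -1/3: a pole of order 1; residue -55/513.

Denominator factor (ψ + 5/6): pole of order 1 at -5/6, modulus 5/6.
Denominator factor (ψ + 1/3): pole of order 1 at -1/3, modulus 1/3.
The radius of convergence is the smallest modulus among the singular points: 1/3.
At the order-1 pole -5/6 set g(ψ) = (ψ - (-5/6))*f(ψ) = (-ψ**2/6 + 2*ψ + 12/19)/(ψ + 1/3).
Simple pole: residue = g(a) at a = -5/6, which is 4723/2052.
At the order-1 pole -1/3 set g(ψ) = (ψ - (-1/3))*f(ψ) = (-ψ**2/6 + 2*ψ + 12/19)/(ψ + 5/6).
Simple pole: residue = g(a) at a = -1/3, which is -55/513.
List the singular points by increasing real part (a conjugate pair: the negative imaginary part first).


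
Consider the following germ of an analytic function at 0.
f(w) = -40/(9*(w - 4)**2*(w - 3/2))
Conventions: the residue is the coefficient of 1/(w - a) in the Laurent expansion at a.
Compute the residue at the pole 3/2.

At the order-1 pole 3/2 set g(w) = (w - (3/2))*f(w) = -40/(9*(w - 4)**2).
Simple pole: residue = g(a) at a = 3/2, which is -32/45.

The residue is -32/45.


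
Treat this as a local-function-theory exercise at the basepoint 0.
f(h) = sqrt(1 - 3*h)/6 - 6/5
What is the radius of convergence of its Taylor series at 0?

Branch term (1/6)*sqrt(1 - h/(1/3)): its argument vanishes at h = 1/3, a square-root branch point, modulus 1/3.
The radius of convergence is the smallest modulus among the singular points: 1/3.

The radius of convergence is 1/3.


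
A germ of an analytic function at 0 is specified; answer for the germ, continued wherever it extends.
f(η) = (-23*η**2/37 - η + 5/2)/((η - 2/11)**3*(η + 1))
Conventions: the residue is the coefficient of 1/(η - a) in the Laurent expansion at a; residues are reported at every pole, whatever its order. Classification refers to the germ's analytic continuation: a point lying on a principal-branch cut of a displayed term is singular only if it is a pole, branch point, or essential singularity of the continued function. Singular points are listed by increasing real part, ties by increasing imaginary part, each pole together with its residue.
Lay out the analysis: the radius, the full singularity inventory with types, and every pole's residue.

Radius of convergence at 0: 2/11.
At -1: a pole of order 1; residue -283503/162578.
At 2/11: a pole of order 3; residue 283503/162578.

Denominator factor (η + 1): pole of order 1 at -1, modulus 1.
Denominator factor (η - 2/11)^3: pole of order 3 at 2/11, modulus 2/11.
The radius of convergence is the smallest modulus among the singular points: 2/11.
At the order-1 pole -1 set g(η) = (η - (-1))*f(η) = (-23*η**2/37 - η + 5/2)/(η - 2/11)**3.
Simple pole: residue = g(a) at a = -1, which is -283503/162578.
At the order-3 pole 2/11 set g(η) = (η - (2/11))^3*f(η) = (-23*η**2/37 - η + 5/2)/(η + 1).
Order-3 pole: residue = g''(a)/2; g''(2/11) = 283503/81289, so the residue is 283503/162578.
List the singular points by increasing real part (a conjugate pair: the negative imaginary part first).


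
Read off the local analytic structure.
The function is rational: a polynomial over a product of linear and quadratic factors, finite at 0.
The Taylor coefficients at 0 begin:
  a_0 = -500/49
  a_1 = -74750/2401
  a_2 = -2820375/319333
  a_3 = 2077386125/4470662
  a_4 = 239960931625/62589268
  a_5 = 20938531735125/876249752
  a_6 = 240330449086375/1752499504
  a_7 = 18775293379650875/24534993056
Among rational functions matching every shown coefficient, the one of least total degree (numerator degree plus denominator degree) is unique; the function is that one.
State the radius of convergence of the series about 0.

No rational of total degree below 6 reproduces all 8 coefficients; solving the [2/4] Pade equations on them gives f(ω) = (-17*ω**2/38 + 30*ω/7 - 7/11)/((ω - 7/10)**3*(ω - 2/11)), whose expansion matches every shown term.
Denominator factor (ω - 2/11): pole of order 1 at 2/11, modulus 2/11.
Denominator factor (ω - 7/10)^3: pole of order 3 at 7/10, modulus 7/10.
The radius of convergence is the smallest modulus among the singular points: 2/11.

The radius of convergence is 2/11.


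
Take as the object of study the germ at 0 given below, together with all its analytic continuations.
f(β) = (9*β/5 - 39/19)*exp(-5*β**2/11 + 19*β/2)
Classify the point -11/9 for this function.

The point is a regular point.

There is no denominator, hence no pole anywhere.
The factor exp(-5*β**2/11 + 19*β/2) is entire.
So the germ continues analytically to -11/9.


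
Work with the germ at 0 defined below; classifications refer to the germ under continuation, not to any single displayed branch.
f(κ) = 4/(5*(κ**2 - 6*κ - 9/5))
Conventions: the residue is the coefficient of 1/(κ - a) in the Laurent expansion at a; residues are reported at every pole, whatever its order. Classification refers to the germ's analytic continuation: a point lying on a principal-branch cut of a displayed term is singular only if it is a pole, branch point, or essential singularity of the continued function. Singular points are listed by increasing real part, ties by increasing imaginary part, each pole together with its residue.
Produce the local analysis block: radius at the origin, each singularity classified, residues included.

Radius of convergence at 0: -3 + (3/5)*sqrt(30).
At 3 - (3/5)*sqrt(30): a pole of order 1; residue -(1/45)*sqrt(30).
At 3 + (3/5)*sqrt(30): a pole of order 1; residue (1/45)*sqrt(30).

Denominator factor (κ**2 - 6*κ - 9/5): discriminant 216/5, real irrational roots 3 + (3/5)*sqrt(30) and 3 - (3/5)*sqrt(30); poles of order 1, moduli 3 + (3/5)*sqrt(30) and -3 + (3/5)*sqrt(30).
The radius of convergence is the smallest modulus among the singular points: -3 + (3/5)*sqrt(30).
The factor κ**2 - 6*κ - 9/5 splits as (κ - a)(κ - a') with a = 3 - (3/5)*sqrt(30), a' = 3 + (3/5)*sqrt(30). At the order-1 pole a set g(κ) = (κ - a)*f(κ) = [4/5] / (κ - a').
Simple pole: residue = g(a) at a = 3 - (3/5)*sqrt(30), which is -(1/45)*sqrt(30).
The factor κ**2 - 6*κ - 9/5 splits as (κ - a)(κ - a') with a = 3 + (3/5)*sqrt(30), a' = 3 - (3/5)*sqrt(30). At the order-1 pole a set g(κ) = (κ - a)*f(κ) = [4/5] / (κ - a').
Simple pole: residue = g(a) at a = 3 + (3/5)*sqrt(30), which is (1/45)*sqrt(30).
List the singular points by increasing real part (a conjugate pair: the negative imaginary part first).


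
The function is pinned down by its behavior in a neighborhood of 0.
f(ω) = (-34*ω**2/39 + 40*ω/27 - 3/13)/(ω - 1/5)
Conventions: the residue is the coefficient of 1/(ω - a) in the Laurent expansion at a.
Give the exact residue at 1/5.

The residue is 269/8775.

At the order-1 pole 1/5 set g(ω) = (ω - (1/5))*f(ω) = -34*ω**2/39 + 40*ω/27 - 3/13.
Simple pole: residue = g(a) at a = 1/5, which is 269/8775.


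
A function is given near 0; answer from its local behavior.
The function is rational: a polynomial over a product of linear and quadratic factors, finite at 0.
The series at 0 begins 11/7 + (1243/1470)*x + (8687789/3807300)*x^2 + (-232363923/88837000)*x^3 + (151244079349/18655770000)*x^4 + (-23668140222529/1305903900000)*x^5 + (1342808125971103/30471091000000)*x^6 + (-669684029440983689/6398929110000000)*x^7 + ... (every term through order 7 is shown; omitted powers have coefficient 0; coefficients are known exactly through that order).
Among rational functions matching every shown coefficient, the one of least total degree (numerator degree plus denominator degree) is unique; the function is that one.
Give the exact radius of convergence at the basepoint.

No rational of total degree below 4 reproduces all 8 coefficients; solving the [2/2] Pade equations on them gives f(x) = (-30*x**2/37 - 34*x/15 - 1)/(x**2 - 11*x/10 - 7/11), whose expansion matches every shown term.
Denominator factor (x**2 - 11*x/10 - 7/11): discriminant 4131/1100, real irrational roots 11/20 + (9/220)*sqrt(561) and 11/20 - (9/220)*sqrt(561); poles of order 1, moduli 11/20 + (9/220)*sqrt(561) and -11/20 + (9/220)*sqrt(561).
The radius of convergence is the smallest modulus among the singular points: -11/20 + (9/220)*sqrt(561).

The radius of convergence is -11/20 + (9/220)*sqrt(561).


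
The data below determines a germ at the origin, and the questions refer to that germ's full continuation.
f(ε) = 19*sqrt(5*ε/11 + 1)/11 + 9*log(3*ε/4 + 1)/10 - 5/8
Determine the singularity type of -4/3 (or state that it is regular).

The point is a logarithmic branch point.

The term (9/10)*log(1 - ε/(-4/3)) has argument 1 - -4/3/(-4/3) = 0 at -4/3: a logarithmic (infinitely-sheeted) branch point; the remaining terms are analytic or single-valued there.


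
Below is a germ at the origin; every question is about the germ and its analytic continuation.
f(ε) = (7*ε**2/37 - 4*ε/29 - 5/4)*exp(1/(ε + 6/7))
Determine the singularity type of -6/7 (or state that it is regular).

The point is an essential singularity.

The exponent 1/(ε - (-6/7)) has a pole at -6/7, so exp(1/(ε - (-6/7))) takes every nonzero value near it: an essential singularity (not a pole of any order).


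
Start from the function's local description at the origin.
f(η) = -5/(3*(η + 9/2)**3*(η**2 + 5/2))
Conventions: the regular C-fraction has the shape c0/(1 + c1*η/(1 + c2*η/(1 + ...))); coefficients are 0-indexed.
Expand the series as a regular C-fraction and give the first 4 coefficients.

Taylor coefficients (expand at 0): a_0 = -16/2187, a_1 = 32/6561, a_2 = 224/295245, a_3 = -9152/7971615.
c0 = a_0 = -16/2187. Peel one level at a time: if S = 1 + c*η/S' with S'(0) = 1, then c is the η-coefficient of S and S' = c*η/(S - 1).
S_1 = c0/f = 1 + (2/3)*η + (74/135)*η^2 + ...; c1 = 2/3.
S_2 = c1*η/(S_1 - 1) = 1 + (-37/45)*η + (1577/6075)*η^2 + ...; c2 = -37/45.
S_3 = c2*η/(S_2 - 1) = 1 + (1577/4995)*η + ...; c3 = 1577/4995.

The regular C-fraction coefficients are [-16/2187, 2/3, -37/45, 1577/4995].


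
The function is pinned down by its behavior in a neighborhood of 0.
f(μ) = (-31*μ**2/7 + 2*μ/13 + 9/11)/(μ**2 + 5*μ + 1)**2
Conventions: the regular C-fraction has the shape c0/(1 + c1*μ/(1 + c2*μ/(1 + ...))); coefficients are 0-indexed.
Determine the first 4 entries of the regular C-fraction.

Taylor coefficients (expand at 0): a_0 = 9/11, a_1 = -1148/143, a_2 = 53814/1001, a_3 = -329358/1001.
c0 = a_0 = 9/11. Peel one level at a time: if S = 1 + c*μ/S' with S'(0) = 1, then c is the μ-coefficient of S and S' = c*μ/(S - 1).
S_1 = c0/f = 1 + (1148/117)*μ + (2929090/95823)*μ^2 + ...; c1 = 1148/117.
S_2 = c1*μ/(S_1 - 1) = 1 + (-1464545/470106)*μ + (62306427/16144324)*μ^2 + ...; c2 = -1464545/470106.
S_3 = c2*μ/(S_2 - 1) = 1 + (7289851959/5884541810)*μ + ...; c3 = 7289851959/5884541810.

The regular C-fraction coefficients are [9/11, 1148/117, -1464545/470106, 7289851959/5884541810].


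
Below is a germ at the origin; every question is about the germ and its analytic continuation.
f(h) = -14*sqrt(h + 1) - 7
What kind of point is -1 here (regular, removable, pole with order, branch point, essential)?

The point is an algebraic (square-root) branch point.

The term (-14)*sqrt(1 - h/(-1)) has argument 1 - -1/(-1) = 0 at -1: a square-root (algebraic, two-sheeted) branch point; the remaining terms are analytic or single-valued there.


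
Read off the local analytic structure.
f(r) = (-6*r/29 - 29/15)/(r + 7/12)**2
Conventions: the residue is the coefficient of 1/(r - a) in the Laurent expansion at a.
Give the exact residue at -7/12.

The residue is -6/29.

At the order-2 pole -7/12 set g(r) = (r - (-7/12))^2*f(r) = -6*r/29 - 29/15.
Order-2 pole: residue = g'(a); g'(-7/12) = -6/29, so the residue is -6/29.


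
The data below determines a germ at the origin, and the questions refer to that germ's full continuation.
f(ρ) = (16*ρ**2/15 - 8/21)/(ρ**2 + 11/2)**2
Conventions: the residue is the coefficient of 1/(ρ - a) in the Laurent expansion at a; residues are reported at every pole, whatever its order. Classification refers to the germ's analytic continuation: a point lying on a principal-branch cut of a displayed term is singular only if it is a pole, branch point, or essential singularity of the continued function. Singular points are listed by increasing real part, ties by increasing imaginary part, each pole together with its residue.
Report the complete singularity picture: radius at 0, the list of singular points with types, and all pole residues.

Denominator factor (ρ**2 + 11/2)^2: discriminant -22, complex-conjugate roots ((1/2)*sqrt(22))*i and -((1/2)*sqrt(22))*i; poles of order 2, moduli (1/2)*sqrt(22) and (1/2)*sqrt(22).
The radius of convergence is the smallest modulus among the singular points: (1/2)*sqrt(22).
The factor ρ**2 + 11/2 splits as (ρ - a)(ρ - a') with a = -((1/2)*sqrt(22))*i, a' = ((1/2)*sqrt(22))*i. At the order-2 pole a set g(ρ) = (ρ - a)^2*f(ρ) = [16*ρ**2/15 - 8/21] / (ρ - a')^2.
Order-2 pole: residue = g'(a); g'(-((1/2)*sqrt(22))*i) = ((96/4235)*sqrt(22))*i, so the residue is ((96/4235)*sqrt(22))*i.
The factor ρ**2 + 11/2 splits as (ρ - a)(ρ - a') with a = ((1/2)*sqrt(22))*i, a' = -((1/2)*sqrt(22))*i. At the order-2 pole a set g(ρ) = (ρ - a)^2*f(ρ) = [16*ρ**2/15 - 8/21] / (ρ - a')^2.
Order-2 pole: residue = g'(a); g'(((1/2)*sqrt(22))*i) = -((96/4235)*sqrt(22))*i, so the residue is -((96/4235)*sqrt(22))*i.
List the singular points by increasing real part (a conjugate pair: the negative imaginary part first).

Radius of convergence at 0: (1/2)*sqrt(22).
At -((1/2)*sqrt(22))*i: a pole of order 2; residue ((96/4235)*sqrt(22))*i.
At ((1/2)*sqrt(22))*i: a pole of order 2; residue -((96/4235)*sqrt(22))*i.


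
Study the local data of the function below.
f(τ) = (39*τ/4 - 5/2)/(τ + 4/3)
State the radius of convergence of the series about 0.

The radius of convergence is 4/3.

Denominator factor (τ + 4/3): pole of order 1 at -4/3, modulus 4/3.
The radius of convergence is the smallest modulus among the singular points: 4/3.


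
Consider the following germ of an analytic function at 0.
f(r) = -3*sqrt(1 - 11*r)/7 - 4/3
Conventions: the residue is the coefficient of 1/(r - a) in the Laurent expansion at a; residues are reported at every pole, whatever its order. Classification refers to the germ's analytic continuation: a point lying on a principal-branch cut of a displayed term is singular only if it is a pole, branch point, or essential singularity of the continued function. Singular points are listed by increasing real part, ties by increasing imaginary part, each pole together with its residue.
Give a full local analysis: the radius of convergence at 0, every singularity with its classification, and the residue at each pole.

Radius of convergence at 0: 1/11.
At 1/11: an algebraic (square-root) branch point.

Branch term (-3/7)*sqrt(1 - r/(1/11)): its argument vanishes at r = 1/11, a square-root branch point, modulus 1/11.
The radius of convergence is the smallest modulus among the singular points: 1/11.


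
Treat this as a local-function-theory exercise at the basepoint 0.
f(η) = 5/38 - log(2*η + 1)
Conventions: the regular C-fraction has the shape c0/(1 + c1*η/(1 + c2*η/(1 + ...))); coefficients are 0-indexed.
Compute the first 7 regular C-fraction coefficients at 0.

Taylor coefficients (expand at 0): a_0 = 5/38, a_1 = -2, a_2 = 2, a_3 = -8/3, a_4 = 4, a_5 = -32/5, a_6 = 32/3.
c0 = a_0 = 5/38. Peel one level at a time: if S = 1 + c*η/S' with S'(0) = 1, then c is the η-coefficient of S and S' = c*η/(S - 1).
S_1 = c0/f = 1 + (76/5)*η + (5396/25)*η^2 + ...; c1 = 76/5.
S_2 = c1*η/(S_1 - 1) = 1 + (-71/5)*η + (-1/3)*η^2 + ...; c2 = -71/5.
S_3 = c2*η/(S_2 - 1) = 1 + (-5/213)*η + (1090/45369)*η^2 + ...; c3 = -5/213.
S_4 = c3*η/(S_3 - 1) = 1 + (218/213)*η + (-4/15)*η^2 + ...; c4 = 218/213.
S_5 = c4*η/(S_4 - 1) = 1 + (142/545)*η + (-57226/297025)*η^2 + ...; c5 = 142/545.
S_6 = c5*η/(S_5 - 1) = 1 + (403/545)*η + ...; c6 = 403/545.

The regular C-fraction coefficients are [5/38, 76/5, -71/5, -5/213, 218/213, 142/545, 403/545].


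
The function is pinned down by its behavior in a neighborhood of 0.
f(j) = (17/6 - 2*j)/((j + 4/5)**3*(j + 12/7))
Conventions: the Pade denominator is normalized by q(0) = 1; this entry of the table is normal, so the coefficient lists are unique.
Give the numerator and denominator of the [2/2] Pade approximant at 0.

The Pade approximant has numerator coefficients [14875/4608, -152752042625/29516285952, 235624493125/78710095872]; denominator coefficients [1, 22009369/6405444, 504344915/153730656].

Taylor coefficients needed (expand at 0): a_0 = 14875/4608, a_1 = -224875/13824, a_2 = 16023875/331776, a_3 = -224116375/1990656, a_4 = 21823461625/95551488.
Write the denominator as Q(j) = 1 + q1*j + q2*j^2. Requiring Q*f - P = O(j^5) with deg P <= 2 kills the coefficients of j^3..j^4 in Q*f:
  j^3: a_3 + q1*a_2 + q2*a_1 = 0, i.e. -224116375/1990656 + (16023875/331776)*q1 + (-224875/13824)*q2 = 0.
  j^4: a_4 + q1*a_3 + q2*a_2 = 0, i.e. 21823461625/95551488 + (-224116375/1990656)*q1 + (16023875/331776)*q2 = 0.
Solving this linear system: q1 = 22009369/6405444, q2 = 504344915/153730656.
The numerator is Q*f truncated at degree 2: P0 = a_0 = 14875/4608; P1 = a_1 + q1*a_0 = -152752042625/29516285952; P2 = a_2 + q1*a_1 + q2*a_0 = 235624493125/78710095872.


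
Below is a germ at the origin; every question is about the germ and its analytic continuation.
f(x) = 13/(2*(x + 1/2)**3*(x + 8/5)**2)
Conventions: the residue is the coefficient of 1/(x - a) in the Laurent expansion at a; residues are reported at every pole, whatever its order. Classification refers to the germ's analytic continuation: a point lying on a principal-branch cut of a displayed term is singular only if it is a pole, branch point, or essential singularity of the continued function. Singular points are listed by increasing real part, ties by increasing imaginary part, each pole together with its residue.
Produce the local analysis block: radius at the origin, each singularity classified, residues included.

Denominator factor (x + 8/5)^2: pole of order 2 at -8/5, modulus 8/5.
Denominator factor (x + 1/2)^3: pole of order 3 at -1/2, modulus 1/2.
The radius of convergence is the smallest modulus among the singular points: 1/2.
At the order-2 pole -8/5 set g(x) = (x - (-8/5))^2*f(x) = 13/(2*(x + 1/2)**3).
Order-2 pole: residue = g'(a); g'(-8/5) = -195000/14641, so the residue is -195000/14641.
At the order-3 pole -1/2 set g(x) = (x - (-1/2))^3*f(x) = 13/(2*(x + 8/5)**2).
Order-3 pole: residue = g''(a)/2; g''(-1/2) = 390000/14641, so the residue is 195000/14641.
List the singular points by increasing real part (a conjugate pair: the negative imaginary part first).

Radius of convergence at 0: 1/2.
At -8/5: a pole of order 2; residue -195000/14641.
At -1/2: a pole of order 3; residue 195000/14641.


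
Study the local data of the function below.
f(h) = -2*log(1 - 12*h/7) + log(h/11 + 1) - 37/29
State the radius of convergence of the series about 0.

The radius of convergence is 7/12.

Branch term (-2)*log(1 - h/(7/12)): its argument vanishes at h = 7/12, a logarithmic branch point, modulus 7/12.
Branch term (1)*log(1 - h/(-11)): its argument vanishes at h = -11, a logarithmic branch point, modulus 11.
The radius of convergence is the smallest modulus among the singular points: 7/12.


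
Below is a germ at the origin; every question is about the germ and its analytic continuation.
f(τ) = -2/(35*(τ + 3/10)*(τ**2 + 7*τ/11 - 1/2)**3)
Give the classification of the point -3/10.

The denominator factor τ + 3/10 vanishes at -3/10 and appears to the power 1; the numerator there equals -2/35, nonzero, and no other factor vanishes.
Hence a pole whose order is the multiplicity, 1.

The point is a pole of order 1.


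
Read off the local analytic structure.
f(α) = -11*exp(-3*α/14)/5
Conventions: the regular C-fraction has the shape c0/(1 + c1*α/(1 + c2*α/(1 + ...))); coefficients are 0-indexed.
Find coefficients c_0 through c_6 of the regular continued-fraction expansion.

Taylor coefficients (expand at 0): a_0 = -11/5, a_1 = 33/70, a_2 = -99/1960, a_3 = 99/27440, a_4 = -297/1536640, a_5 = 891/107564800, a_6 = -891/3011814400.
c0 = a_0 = -11/5. Peel one level at a time: if S = 1 + c*α/S' with S'(0) = 1, then c is the α-coefficient of S and S' = c*α/(S - 1).
S_1 = c0/f = 1 + (3/14)*α + (9/392)*α^2 + ...; c1 = 3/14.
S_2 = c1*α/(S_1 - 1) = 1 + (-3/28)*α + (3/784)*α^2 + ...; c2 = -3/28.
S_3 = c2*α/(S_2 - 1) = 1 + (1/28)*α + (1/784)*α^2 + ...; c3 = 1/28.
S_4 = c3*α/(S_3 - 1) = 1 + (-1/28)*α + (3/3920)*α^2 + ...; c4 = -1/28.
S_5 = c4*α/(S_4 - 1) = 1 + (3/140)*α + (9/19600)*α^2 + ...; c5 = 3/140.
S_6 = c5*α/(S_5 - 1) = 1 + (-3/140)*α + ...; c6 = -3/140.

The regular C-fraction coefficients are [-11/5, 3/14, -3/28, 1/28, -1/28, 3/140, -3/140].


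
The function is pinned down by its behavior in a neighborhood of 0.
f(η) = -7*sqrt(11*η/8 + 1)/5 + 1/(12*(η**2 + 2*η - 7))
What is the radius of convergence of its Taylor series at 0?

The radius of convergence is 8/11.

Denominator factor (η**2 + 2*η - 7): discriminant 32, real irrational roots -1 + (2)*sqrt(2) and -1 - (2)*sqrt(2); poles of order 1, moduli -1 + (2)*sqrt(2) and 1 + (2)*sqrt(2).
Branch term (-7/5)*sqrt(1 - η/(-8/11)): its argument vanishes at η = -8/11, a square-root branch point, modulus 8/11.
The radius of convergence is the smallest modulus among the singular points: 8/11.


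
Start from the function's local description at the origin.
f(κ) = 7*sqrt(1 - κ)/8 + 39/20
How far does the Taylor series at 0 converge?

Branch term (7/8)*sqrt(1 - κ/(1)): its argument vanishes at κ = 1, a square-root branch point, modulus 1.
The radius of convergence is the smallest modulus among the singular points: 1.

The radius of convergence is 1.


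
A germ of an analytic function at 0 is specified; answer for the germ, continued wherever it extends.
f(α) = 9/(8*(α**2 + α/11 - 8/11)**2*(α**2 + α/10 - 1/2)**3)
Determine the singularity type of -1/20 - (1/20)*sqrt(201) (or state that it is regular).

The point is a pole of order 3.

The denominator factor α**2 + α/10 - 1/2 vanishes at -1/20 - (1/20)*sqrt(201) and appears to the power 3; the numerator there equals 9/8, nonzero, and no other factor vanishes.
Hence a pole whose order is the multiplicity, 3.


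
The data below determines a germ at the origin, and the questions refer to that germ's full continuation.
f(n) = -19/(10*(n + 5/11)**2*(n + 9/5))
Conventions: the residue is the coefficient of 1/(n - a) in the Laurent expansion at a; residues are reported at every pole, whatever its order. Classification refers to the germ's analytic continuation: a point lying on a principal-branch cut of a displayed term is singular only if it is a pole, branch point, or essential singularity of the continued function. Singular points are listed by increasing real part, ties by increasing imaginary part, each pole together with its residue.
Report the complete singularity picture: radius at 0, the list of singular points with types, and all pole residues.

Radius of convergence at 0: 5/11.
At -9/5: a pole of order 1; residue -11495/10952.
At -5/11: a pole of order 2; residue 11495/10952.

Denominator factor (n + 5/11)^2: pole of order 2 at -5/11, modulus 5/11.
Denominator factor (n + 9/5): pole of order 1 at -9/5, modulus 9/5.
The radius of convergence is the smallest modulus among the singular points: 5/11.
At the order-1 pole -9/5 set g(n) = (n - (-9/5))*f(n) = -19/(10*(n + 5/11)**2).
Simple pole: residue = g(a) at a = -9/5, which is -11495/10952.
At the order-2 pole -5/11 set g(n) = (n - (-5/11))^2*f(n) = -19/(10*(n + 9/5)).
Order-2 pole: residue = g'(a); g'(-5/11) = 11495/10952, so the residue is 11495/10952.
List the singular points by increasing real part (a conjugate pair: the negative imaginary part first).
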